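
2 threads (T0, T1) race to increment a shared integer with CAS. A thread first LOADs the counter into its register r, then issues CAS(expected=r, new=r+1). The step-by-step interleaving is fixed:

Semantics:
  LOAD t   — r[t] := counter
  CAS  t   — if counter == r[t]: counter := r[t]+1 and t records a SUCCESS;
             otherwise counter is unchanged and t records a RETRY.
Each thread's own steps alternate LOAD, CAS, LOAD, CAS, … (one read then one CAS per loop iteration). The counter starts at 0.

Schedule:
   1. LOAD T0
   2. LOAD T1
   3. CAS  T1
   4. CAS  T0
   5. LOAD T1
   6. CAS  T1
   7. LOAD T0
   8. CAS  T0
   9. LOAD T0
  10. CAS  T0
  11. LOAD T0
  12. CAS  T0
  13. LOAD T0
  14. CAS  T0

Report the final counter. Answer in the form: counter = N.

counter = 6

[1] T0.load  rd  (counter 0, T0.r 0)
[2] T1.load  rd  (counter 0, T1.r 0)
[3] T1.cas  hit  (counter 1, T1.r 0)
[4] T0.cas  miss  (counter 1, T0.r 0)
[5] T1.load  rd  (counter 1, T1.r 1)
[6] T1.cas  hit  (counter 2, T1.r 1)
[7] T0.load  rd  (counter 2, T0.r 2)
[8] T0.cas  hit  (counter 3, T0.r 2)
[9] T0.load  rd  (counter 3, T0.r 3)
[10] T0.cas  hit  (counter 4, T0.r 3)
[11] T0.load  rd  (counter 4, T0.r 4)
[12] T0.cas  hit  (counter 5, T0.r 4)
[13] T0.load  rd  (counter 5, T0.r 5)
[14] T0.cas  hit  (counter 6, T0.r 5)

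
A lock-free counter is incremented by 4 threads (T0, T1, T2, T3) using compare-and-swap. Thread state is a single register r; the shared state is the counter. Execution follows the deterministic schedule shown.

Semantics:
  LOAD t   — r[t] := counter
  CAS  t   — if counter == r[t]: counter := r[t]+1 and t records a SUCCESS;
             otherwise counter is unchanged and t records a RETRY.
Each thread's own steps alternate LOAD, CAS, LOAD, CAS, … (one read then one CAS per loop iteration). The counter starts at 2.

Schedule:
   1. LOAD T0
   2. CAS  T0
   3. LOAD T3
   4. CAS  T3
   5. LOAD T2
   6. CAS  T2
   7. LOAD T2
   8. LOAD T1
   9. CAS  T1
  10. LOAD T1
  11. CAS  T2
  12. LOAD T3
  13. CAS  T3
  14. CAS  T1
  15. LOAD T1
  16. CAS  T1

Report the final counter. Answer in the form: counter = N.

step 1: T0 LOAD ⇒ load; ctr=2 reg=2
step 2: T0 CAS ⇒ ok; ctr=3 reg=2
step 3: T3 LOAD ⇒ load; ctr=3 reg=3
step 4: T3 CAS ⇒ ok; ctr=4 reg=3
step 5: T2 LOAD ⇒ load; ctr=4 reg=4
step 6: T2 CAS ⇒ ok; ctr=5 reg=4
step 7: T2 LOAD ⇒ load; ctr=5 reg=5
step 8: T1 LOAD ⇒ load; ctr=5 reg=5
step 9: T1 CAS ⇒ ok; ctr=6 reg=5
step 10: T1 LOAD ⇒ load; ctr=6 reg=6
step 11: T2 CAS ⇒ retry; ctr=6 reg=5
step 12: T3 LOAD ⇒ load; ctr=6 reg=6
step 13: T3 CAS ⇒ ok; ctr=7 reg=6
step 14: T1 CAS ⇒ retry; ctr=7 reg=6
step 15: T1 LOAD ⇒ load; ctr=7 reg=7
step 16: T1 CAS ⇒ ok; ctr=8 reg=7

counter = 8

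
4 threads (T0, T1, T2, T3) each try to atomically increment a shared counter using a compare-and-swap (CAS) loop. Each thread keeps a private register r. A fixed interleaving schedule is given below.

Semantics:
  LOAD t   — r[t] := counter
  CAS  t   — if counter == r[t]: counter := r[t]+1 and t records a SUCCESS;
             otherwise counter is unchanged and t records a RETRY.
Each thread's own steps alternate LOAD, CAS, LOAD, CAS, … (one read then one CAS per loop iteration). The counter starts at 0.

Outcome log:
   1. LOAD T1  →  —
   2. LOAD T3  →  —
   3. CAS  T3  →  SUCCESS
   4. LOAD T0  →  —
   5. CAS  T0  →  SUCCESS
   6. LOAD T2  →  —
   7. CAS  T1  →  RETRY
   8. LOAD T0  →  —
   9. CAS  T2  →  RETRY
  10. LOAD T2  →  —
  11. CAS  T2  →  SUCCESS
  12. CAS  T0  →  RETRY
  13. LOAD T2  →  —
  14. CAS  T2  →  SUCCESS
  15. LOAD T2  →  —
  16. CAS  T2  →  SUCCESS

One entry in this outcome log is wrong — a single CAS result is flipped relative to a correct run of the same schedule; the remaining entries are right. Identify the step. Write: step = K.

Reference trace:
T1 LOAD — after: cnt=0, r=0 — load
T3 LOAD — after: cnt=0, r=0 — load
T3 CAS — after: cnt=1, r=0 — ok
T0 LOAD — after: cnt=1, r=1 — load
T0 CAS — after: cnt=2, r=1 — ok
T2 LOAD — after: cnt=2, r=2 — load
T1 CAS — after: cnt=2, r=0 — retry
T0 LOAD — after: cnt=2, r=2 — load
T2 CAS — after: cnt=3, r=2 — ok
T2 LOAD — after: cnt=3, r=3 — load
T2 CAS — after: cnt=4, r=3 — ok
T0 CAS — after: cnt=4, r=2 — retry
T2 LOAD — after: cnt=4, r=4 — load
T2 CAS — after: cnt=5, r=4 — ok
T2 LOAD — after: cnt=5, r=5 — load
T2 CAS — after: cnt=6, r=5 — ok
Log disagrees first at step 9.

step = 9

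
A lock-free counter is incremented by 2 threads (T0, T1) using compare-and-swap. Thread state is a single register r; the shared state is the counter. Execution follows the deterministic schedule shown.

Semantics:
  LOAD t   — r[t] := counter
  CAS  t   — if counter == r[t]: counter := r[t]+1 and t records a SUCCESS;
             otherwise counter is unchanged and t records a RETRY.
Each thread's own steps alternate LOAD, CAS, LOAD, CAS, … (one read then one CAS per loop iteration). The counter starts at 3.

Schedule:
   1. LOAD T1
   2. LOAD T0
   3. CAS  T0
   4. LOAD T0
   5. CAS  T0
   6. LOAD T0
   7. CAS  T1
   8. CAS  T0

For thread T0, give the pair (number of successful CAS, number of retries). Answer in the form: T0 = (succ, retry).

T0 = (3, 0)

T1 LOAD — after: cnt=3, r=3 — load
T0 LOAD — after: cnt=3, r=3 — load
T0 CAS — after: cnt=4, r=3 — ok
T0 LOAD — after: cnt=4, r=4 — load
T0 CAS — after: cnt=5, r=4 — ok
T0 LOAD — after: cnt=5, r=5 — load
T1 CAS — after: cnt=5, r=3 — retry
T0 CAS — after: cnt=6, r=5 — ok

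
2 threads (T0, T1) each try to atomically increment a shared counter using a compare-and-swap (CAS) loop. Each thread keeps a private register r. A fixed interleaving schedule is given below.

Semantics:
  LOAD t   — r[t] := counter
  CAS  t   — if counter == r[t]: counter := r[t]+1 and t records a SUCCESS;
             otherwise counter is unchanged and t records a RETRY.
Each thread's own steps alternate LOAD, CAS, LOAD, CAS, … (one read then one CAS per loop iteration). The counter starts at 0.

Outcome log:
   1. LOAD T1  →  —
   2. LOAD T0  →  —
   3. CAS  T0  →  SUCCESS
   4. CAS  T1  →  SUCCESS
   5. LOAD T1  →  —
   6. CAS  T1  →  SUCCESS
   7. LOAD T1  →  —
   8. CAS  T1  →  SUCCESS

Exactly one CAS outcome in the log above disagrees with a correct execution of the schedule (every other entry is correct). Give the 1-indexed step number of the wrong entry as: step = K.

step = 4

Correct run:
1. LOAD T1 → mem=0 r[T1]=0 [LOAD]
2. LOAD T0 → mem=0 r[T0]=0 [LOAD]
3. CAS T0 → mem=1 r[T0]=0 [OK]
4. CAS T1 → mem=1 r[T1]=0 [RETRY]
5. LOAD T1 → mem=1 r[T1]=1 [LOAD]
6. CAS T1 → mem=2 r[T1]=1 [OK]
7. LOAD T1 → mem=2 r[T1]=2 [LOAD]
8. CAS T1 → mem=3 r[T1]=2 [OK]
Flip is step 4.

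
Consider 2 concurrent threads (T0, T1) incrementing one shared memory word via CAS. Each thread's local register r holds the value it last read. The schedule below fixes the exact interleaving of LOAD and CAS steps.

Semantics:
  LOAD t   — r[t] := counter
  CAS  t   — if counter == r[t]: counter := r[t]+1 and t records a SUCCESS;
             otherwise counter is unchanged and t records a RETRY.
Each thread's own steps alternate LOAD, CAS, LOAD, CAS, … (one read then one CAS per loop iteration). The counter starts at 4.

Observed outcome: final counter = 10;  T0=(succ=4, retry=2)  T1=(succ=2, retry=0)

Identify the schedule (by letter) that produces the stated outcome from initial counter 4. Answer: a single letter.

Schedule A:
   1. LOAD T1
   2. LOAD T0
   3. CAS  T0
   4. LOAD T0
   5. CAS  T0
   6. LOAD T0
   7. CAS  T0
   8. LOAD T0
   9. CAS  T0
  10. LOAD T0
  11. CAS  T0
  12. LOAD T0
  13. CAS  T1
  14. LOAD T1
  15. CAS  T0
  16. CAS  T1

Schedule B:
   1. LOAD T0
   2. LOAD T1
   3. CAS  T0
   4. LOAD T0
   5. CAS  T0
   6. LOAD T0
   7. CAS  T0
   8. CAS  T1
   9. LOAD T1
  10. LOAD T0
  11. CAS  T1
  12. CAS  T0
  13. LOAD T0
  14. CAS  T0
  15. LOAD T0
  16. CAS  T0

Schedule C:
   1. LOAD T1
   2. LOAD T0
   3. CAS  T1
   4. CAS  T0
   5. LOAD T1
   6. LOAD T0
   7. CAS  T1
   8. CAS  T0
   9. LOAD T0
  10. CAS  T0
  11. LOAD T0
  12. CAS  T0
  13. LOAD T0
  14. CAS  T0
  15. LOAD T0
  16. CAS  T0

C

Run C:
T1 LOAD — after: cnt=4, r=4 — load
T0 LOAD — after: cnt=4, r=4 — load
T1 CAS — after: cnt=5, r=4 — ok
T0 CAS — after: cnt=5, r=4 — retry
T1 LOAD — after: cnt=5, r=5 — load
T0 LOAD — after: cnt=5, r=5 — load
T1 CAS — after: cnt=6, r=5 — ok
T0 CAS — after: cnt=6, r=5 — retry
T0 LOAD — after: cnt=6, r=6 — load
T0 CAS — after: cnt=7, r=6 — ok
T0 LOAD — after: cnt=7, r=7 — load
T0 CAS — after: cnt=8, r=7 — ok
T0 LOAD — after: cnt=8, r=8 — load
T0 CAS — after: cnt=9, r=8 — ok
T0 LOAD — after: cnt=9, r=9 — load
T0 CAS — after: cnt=10, r=9 — ok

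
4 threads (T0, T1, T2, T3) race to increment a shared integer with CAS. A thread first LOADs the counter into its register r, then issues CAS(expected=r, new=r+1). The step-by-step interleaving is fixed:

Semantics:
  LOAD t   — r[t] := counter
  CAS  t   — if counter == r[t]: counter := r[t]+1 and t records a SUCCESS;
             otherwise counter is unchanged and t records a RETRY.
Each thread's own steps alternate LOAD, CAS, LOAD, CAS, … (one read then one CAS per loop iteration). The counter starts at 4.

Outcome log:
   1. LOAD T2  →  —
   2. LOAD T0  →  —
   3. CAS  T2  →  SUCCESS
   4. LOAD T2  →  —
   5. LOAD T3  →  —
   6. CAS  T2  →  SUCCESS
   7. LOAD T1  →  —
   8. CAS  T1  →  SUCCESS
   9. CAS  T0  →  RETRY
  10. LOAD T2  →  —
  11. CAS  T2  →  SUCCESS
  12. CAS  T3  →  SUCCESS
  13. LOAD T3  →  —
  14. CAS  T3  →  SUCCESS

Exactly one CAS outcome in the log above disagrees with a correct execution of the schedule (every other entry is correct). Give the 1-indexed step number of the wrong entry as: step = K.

Correct run:
#1 T2 reads 4
#2 T0 reads 4
#3 T2 CAS(4→5) writes; counter now 5
#4 T2 reads 5
#5 T3 reads 5
#6 T2 CAS(5→6) writes; counter now 6
#7 T1 reads 6
#8 T1 CAS(6→7) writes; counter now 7
#9 T0 CAS(4→5) fails; counter now 7
#10 T2 reads 7
#11 T2 CAS(7→8) writes; counter now 8
#12 T3 CAS(5→6) fails; counter now 8
#13 T3 reads 8
#14 T3 CAS(8→9) writes; counter now 9
Flip is step 12.

step = 12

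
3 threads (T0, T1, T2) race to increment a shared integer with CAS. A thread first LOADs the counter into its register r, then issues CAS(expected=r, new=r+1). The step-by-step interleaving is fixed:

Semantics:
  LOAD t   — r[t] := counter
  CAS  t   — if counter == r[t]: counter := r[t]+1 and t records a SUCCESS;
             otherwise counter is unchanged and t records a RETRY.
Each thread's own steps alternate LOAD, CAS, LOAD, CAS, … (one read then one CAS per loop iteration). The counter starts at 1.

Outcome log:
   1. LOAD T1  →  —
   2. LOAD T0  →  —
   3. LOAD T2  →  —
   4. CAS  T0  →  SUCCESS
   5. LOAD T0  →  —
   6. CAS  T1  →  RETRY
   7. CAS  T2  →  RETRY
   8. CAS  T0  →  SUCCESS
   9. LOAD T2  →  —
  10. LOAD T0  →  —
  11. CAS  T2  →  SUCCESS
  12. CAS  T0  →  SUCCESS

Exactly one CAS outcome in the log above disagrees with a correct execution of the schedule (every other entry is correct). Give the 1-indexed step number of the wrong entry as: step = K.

Reference trace:
[1] T1.load  rd  (counter 1, T1.r 1)
[2] T0.load  rd  (counter 1, T0.r 1)
[3] T2.load  rd  (counter 1, T2.r 1)
[4] T0.cas  hit  (counter 2, T0.r 1)
[5] T0.load  rd  (counter 2, T0.r 2)
[6] T1.cas  miss  (counter 2, T1.r 1)
[7] T2.cas  miss  (counter 2, T2.r 1)
[8] T0.cas  hit  (counter 3, T0.r 2)
[9] T2.load  rd  (counter 3, T2.r 3)
[10] T0.load  rd  (counter 3, T0.r 3)
[11] T2.cas  hit  (counter 4, T2.r 3)
[12] T0.cas  miss  (counter 4, T0.r 3)
Log disagrees first at step 12.

step = 12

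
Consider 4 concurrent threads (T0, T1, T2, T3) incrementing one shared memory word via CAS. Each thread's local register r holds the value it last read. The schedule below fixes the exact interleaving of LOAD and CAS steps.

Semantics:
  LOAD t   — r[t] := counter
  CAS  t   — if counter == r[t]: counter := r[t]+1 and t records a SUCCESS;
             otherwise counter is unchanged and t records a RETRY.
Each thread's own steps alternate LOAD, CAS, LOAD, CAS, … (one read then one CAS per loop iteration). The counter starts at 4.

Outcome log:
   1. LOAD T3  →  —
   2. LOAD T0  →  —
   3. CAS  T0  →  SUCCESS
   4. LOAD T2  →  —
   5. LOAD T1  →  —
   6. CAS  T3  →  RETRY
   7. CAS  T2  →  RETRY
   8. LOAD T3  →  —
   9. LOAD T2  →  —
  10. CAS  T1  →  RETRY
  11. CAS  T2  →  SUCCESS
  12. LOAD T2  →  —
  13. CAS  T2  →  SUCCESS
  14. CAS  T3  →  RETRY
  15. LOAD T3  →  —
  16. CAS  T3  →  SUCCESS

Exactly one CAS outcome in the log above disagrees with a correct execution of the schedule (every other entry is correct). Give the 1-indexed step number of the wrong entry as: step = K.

step = 7

Correct run:
#1 T3 reads 4
#2 T0 reads 4
#3 T0 CAS(4→5) writes; counter now 5
#4 T2 reads 5
#5 T1 reads 5
#6 T3 CAS(4→5) fails; counter now 5
#7 T2 CAS(5→6) writes; counter now 6
#8 T3 reads 6
#9 T2 reads 6
#10 T1 CAS(5→6) fails; counter now 6
#11 T2 CAS(6→7) writes; counter now 7
#12 T2 reads 7
#13 T2 CAS(7→8) writes; counter now 8
#14 T3 CAS(6→7) fails; counter now 8
#15 T3 reads 8
#16 T3 CAS(8→9) writes; counter now 9
Flip is step 7.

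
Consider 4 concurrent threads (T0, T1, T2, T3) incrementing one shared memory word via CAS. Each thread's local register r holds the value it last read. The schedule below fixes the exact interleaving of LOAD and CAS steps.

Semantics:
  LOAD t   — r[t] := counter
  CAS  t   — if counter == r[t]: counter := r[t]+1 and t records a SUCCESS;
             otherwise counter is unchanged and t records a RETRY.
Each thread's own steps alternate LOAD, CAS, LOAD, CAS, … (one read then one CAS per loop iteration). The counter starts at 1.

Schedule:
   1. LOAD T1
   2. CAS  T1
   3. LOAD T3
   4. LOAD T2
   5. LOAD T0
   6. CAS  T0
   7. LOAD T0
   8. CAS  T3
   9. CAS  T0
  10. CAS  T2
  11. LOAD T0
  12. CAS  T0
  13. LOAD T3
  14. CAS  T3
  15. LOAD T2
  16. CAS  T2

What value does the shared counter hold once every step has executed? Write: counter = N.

counter = 7

#1 T1 reads 1
#2 T1 CAS(1→2) writes; counter now 2
#3 T3 reads 2
#4 T2 reads 2
#5 T0 reads 2
#6 T0 CAS(2→3) writes; counter now 3
#7 T0 reads 3
#8 T3 CAS(2→3) fails; counter now 3
#9 T0 CAS(3→4) writes; counter now 4
#10 T2 CAS(2→3) fails; counter now 4
#11 T0 reads 4
#12 T0 CAS(4→5) writes; counter now 5
#13 T3 reads 5
#14 T3 CAS(5→6) writes; counter now 6
#15 T2 reads 6
#16 T2 CAS(6→7) writes; counter now 7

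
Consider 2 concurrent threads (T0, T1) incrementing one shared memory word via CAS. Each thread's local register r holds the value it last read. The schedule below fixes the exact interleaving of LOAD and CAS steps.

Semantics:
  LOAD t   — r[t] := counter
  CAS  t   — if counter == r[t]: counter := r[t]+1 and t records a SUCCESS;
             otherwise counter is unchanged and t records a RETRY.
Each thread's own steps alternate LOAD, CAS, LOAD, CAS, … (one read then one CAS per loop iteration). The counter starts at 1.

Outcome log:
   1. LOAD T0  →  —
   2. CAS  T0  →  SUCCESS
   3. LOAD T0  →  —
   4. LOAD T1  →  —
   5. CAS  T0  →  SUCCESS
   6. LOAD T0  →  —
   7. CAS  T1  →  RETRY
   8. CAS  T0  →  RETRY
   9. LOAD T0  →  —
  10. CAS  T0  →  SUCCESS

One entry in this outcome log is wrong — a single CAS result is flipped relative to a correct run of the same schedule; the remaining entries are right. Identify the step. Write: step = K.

step = 8

Correct run:
step 1: T0 LOAD ⇒ load; ctr=1 reg=1
step 2: T0 CAS ⇒ ok; ctr=2 reg=1
step 3: T0 LOAD ⇒ load; ctr=2 reg=2
step 4: T1 LOAD ⇒ load; ctr=2 reg=2
step 5: T0 CAS ⇒ ok; ctr=3 reg=2
step 6: T0 LOAD ⇒ load; ctr=3 reg=3
step 7: T1 CAS ⇒ retry; ctr=3 reg=2
step 8: T0 CAS ⇒ ok; ctr=4 reg=3
step 9: T0 LOAD ⇒ load; ctr=4 reg=4
step 10: T0 CAS ⇒ ok; ctr=5 reg=4
Log disagrees first at step 8.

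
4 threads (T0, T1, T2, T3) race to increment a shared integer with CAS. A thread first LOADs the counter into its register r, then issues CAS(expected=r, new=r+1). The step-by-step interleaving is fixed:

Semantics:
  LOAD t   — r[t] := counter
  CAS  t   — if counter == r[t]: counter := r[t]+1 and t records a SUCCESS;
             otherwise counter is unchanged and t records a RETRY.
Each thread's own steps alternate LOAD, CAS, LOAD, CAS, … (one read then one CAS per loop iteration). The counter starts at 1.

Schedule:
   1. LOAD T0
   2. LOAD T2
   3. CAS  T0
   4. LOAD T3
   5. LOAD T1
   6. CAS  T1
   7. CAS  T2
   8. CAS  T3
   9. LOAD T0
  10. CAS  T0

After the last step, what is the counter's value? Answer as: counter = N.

counter = 4

#1 T0 reads 1
#2 T2 reads 1
#3 T0 CAS(1→2) writes; counter now 2
#4 T3 reads 2
#5 T1 reads 2
#6 T1 CAS(2→3) writes; counter now 3
#7 T2 CAS(1→2) fails; counter now 3
#8 T3 CAS(2→3) fails; counter now 3
#9 T0 reads 3
#10 T0 CAS(3→4) writes; counter now 4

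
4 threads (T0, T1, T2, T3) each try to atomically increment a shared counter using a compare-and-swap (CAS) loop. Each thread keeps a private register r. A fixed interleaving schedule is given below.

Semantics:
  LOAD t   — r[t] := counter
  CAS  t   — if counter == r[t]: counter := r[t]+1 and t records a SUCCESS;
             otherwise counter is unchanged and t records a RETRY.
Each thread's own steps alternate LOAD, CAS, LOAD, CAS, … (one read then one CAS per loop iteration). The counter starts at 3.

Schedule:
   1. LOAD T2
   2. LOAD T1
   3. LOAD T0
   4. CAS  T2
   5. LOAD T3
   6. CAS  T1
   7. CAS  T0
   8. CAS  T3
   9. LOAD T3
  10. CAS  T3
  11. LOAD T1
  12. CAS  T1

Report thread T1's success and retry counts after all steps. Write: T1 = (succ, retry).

[1] T2.load  rd  (counter 3, T2.r 3)
[2] T1.load  rd  (counter 3, T1.r 3)
[3] T0.load  rd  (counter 3, T0.r 3)
[4] T2.cas  hit  (counter 4, T2.r 3)
[5] T3.load  rd  (counter 4, T3.r 4)
[6] T1.cas  miss  (counter 4, T1.r 3)
[7] T0.cas  miss  (counter 4, T0.r 3)
[8] T3.cas  hit  (counter 5, T3.r 4)
[9] T3.load  rd  (counter 5, T3.r 5)
[10] T3.cas  hit  (counter 6, T3.r 5)
[11] T1.load  rd  (counter 6, T1.r 6)
[12] T1.cas  hit  (counter 7, T1.r 6)

T1 = (1, 1)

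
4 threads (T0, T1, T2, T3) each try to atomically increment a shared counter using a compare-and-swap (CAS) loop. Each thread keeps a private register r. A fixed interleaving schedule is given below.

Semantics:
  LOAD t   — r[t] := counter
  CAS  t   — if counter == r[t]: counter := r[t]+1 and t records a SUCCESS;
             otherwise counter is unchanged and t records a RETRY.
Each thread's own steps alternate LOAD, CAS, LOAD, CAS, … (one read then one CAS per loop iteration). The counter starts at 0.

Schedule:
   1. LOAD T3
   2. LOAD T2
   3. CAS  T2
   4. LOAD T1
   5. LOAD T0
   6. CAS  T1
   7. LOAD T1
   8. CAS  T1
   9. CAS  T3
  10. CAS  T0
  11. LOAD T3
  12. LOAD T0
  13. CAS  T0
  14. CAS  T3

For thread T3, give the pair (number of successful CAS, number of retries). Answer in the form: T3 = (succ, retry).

T3 = (0, 2)

T3 LOAD — after: cnt=0, r=0 — load
T2 LOAD — after: cnt=0, r=0 — load
T2 CAS — after: cnt=1, r=0 — ok
T1 LOAD — after: cnt=1, r=1 — load
T0 LOAD — after: cnt=1, r=1 — load
T1 CAS — after: cnt=2, r=1 — ok
T1 LOAD — after: cnt=2, r=2 — load
T1 CAS — after: cnt=3, r=2 — ok
T3 CAS — after: cnt=3, r=0 — retry
T0 CAS — after: cnt=3, r=1 — retry
T3 LOAD — after: cnt=3, r=3 — load
T0 LOAD — after: cnt=3, r=3 — load
T0 CAS — after: cnt=4, r=3 — ok
T3 CAS — after: cnt=4, r=3 — retry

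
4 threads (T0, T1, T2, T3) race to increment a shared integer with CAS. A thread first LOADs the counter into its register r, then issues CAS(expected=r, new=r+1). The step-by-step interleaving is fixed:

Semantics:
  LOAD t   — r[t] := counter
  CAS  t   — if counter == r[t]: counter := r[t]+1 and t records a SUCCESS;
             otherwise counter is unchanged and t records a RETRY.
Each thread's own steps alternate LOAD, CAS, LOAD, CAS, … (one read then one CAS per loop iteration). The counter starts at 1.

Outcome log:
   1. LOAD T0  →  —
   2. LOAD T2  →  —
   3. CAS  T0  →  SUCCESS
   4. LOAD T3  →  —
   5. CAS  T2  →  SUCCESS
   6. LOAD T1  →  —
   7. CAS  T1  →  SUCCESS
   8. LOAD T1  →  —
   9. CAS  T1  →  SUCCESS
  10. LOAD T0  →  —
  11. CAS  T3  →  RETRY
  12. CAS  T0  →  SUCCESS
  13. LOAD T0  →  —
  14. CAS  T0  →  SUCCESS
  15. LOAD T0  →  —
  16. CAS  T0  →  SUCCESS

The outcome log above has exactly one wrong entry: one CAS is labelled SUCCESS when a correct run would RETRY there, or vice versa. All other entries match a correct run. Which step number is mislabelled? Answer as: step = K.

Reference trace:
step 1: T0 LOAD ⇒ load; ctr=1 reg=1
step 2: T2 LOAD ⇒ load; ctr=1 reg=1
step 3: T0 CAS ⇒ ok; ctr=2 reg=1
step 4: T3 LOAD ⇒ load; ctr=2 reg=2
step 5: T2 CAS ⇒ retry; ctr=2 reg=1
step 6: T1 LOAD ⇒ load; ctr=2 reg=2
step 7: T1 CAS ⇒ ok; ctr=3 reg=2
step 8: T1 LOAD ⇒ load; ctr=3 reg=3
step 9: T1 CAS ⇒ ok; ctr=4 reg=3
step 10: T0 LOAD ⇒ load; ctr=4 reg=4
step 11: T3 CAS ⇒ retry; ctr=4 reg=2
step 12: T0 CAS ⇒ ok; ctr=5 reg=4
step 13: T0 LOAD ⇒ load; ctr=5 reg=5
step 14: T0 CAS ⇒ ok; ctr=6 reg=5
step 15: T0 LOAD ⇒ load; ctr=6 reg=6
step 16: T0 CAS ⇒ ok; ctr=7 reg=6
Log disagrees first at step 5.

step = 5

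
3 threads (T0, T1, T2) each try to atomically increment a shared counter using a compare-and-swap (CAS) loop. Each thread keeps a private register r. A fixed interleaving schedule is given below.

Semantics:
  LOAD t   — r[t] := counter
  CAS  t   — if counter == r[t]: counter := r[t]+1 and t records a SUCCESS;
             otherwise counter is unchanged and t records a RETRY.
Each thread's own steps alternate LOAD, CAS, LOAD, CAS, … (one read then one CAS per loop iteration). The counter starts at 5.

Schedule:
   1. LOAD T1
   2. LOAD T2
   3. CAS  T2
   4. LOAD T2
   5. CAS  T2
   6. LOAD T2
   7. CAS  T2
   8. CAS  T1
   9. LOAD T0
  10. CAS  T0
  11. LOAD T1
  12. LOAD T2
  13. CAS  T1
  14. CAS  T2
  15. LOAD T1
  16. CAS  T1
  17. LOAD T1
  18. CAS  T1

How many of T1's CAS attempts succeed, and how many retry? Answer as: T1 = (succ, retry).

T1 = (3, 1)

[1] T1.load  rd  (counter 5, T1.r 5)
[2] T2.load  rd  (counter 5, T2.r 5)
[3] T2.cas  hit  (counter 6, T2.r 5)
[4] T2.load  rd  (counter 6, T2.r 6)
[5] T2.cas  hit  (counter 7, T2.r 6)
[6] T2.load  rd  (counter 7, T2.r 7)
[7] T2.cas  hit  (counter 8, T2.r 7)
[8] T1.cas  miss  (counter 8, T1.r 5)
[9] T0.load  rd  (counter 8, T0.r 8)
[10] T0.cas  hit  (counter 9, T0.r 8)
[11] T1.load  rd  (counter 9, T1.r 9)
[12] T2.load  rd  (counter 9, T2.r 9)
[13] T1.cas  hit  (counter 10, T1.r 9)
[14] T2.cas  miss  (counter 10, T2.r 9)
[15] T1.load  rd  (counter 10, T1.r 10)
[16] T1.cas  hit  (counter 11, T1.r 10)
[17] T1.load  rd  (counter 11, T1.r 11)
[18] T1.cas  hit  (counter 12, T1.r 11)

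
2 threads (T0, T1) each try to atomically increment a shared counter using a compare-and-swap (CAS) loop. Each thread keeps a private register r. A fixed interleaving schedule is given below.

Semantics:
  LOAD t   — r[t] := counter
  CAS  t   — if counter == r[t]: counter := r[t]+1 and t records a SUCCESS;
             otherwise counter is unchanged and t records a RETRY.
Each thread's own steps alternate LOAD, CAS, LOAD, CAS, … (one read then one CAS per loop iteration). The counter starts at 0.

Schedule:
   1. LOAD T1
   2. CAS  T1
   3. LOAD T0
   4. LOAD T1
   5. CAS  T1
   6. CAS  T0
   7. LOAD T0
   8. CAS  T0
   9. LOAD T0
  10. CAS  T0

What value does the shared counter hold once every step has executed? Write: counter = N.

[1] T1.load  rd  (counter 0, T1.r 0)
[2] T1.cas  hit  (counter 1, T1.r 0)
[3] T0.load  rd  (counter 1, T0.r 1)
[4] T1.load  rd  (counter 1, T1.r 1)
[5] T1.cas  hit  (counter 2, T1.r 1)
[6] T0.cas  miss  (counter 2, T0.r 1)
[7] T0.load  rd  (counter 2, T0.r 2)
[8] T0.cas  hit  (counter 3, T0.r 2)
[9] T0.load  rd  (counter 3, T0.r 3)
[10] T0.cas  hit  (counter 4, T0.r 3)

counter = 4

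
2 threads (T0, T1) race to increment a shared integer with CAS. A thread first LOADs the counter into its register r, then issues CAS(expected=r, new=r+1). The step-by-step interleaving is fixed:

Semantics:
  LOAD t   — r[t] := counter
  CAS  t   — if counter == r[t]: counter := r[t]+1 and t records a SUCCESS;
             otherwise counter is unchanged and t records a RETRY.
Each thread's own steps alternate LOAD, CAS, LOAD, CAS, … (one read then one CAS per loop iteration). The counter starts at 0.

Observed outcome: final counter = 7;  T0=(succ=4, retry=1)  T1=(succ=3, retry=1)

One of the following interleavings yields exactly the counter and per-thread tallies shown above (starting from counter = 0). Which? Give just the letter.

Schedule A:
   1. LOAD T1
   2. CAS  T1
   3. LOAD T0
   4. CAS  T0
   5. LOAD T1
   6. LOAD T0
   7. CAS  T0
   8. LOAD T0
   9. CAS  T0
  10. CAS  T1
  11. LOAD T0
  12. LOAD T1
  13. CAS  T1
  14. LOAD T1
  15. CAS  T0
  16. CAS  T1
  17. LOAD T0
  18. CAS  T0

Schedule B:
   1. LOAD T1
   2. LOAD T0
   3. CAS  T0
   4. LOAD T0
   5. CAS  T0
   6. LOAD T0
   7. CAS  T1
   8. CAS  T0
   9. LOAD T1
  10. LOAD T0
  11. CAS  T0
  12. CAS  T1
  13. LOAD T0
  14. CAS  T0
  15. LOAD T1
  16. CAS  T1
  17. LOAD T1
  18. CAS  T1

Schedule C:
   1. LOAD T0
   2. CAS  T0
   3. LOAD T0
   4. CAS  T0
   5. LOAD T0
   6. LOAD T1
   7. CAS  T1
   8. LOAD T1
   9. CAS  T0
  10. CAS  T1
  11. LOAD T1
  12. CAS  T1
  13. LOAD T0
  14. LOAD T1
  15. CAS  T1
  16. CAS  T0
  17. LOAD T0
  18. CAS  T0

A

Simulating candidate A:
#1 T1 reads 0
#2 T1 CAS(0→1) writes; counter now 1
#3 T0 reads 1
#4 T0 CAS(1→2) writes; counter now 2
#5 T1 reads 2
#6 T0 reads 2
#7 T0 CAS(2→3) writes; counter now 3
#8 T0 reads 3
#9 T0 CAS(3→4) writes; counter now 4
#10 T1 CAS(2→3) fails; counter now 4
#11 T0 reads 4
#12 T1 reads 4
#13 T1 CAS(4→5) writes; counter now 5
#14 T1 reads 5
#15 T0 CAS(4→5) fails; counter now 5
#16 T1 CAS(5→6) writes; counter now 6
#17 T0 reads 6
#18 T0 CAS(6→7) writes; counter now 7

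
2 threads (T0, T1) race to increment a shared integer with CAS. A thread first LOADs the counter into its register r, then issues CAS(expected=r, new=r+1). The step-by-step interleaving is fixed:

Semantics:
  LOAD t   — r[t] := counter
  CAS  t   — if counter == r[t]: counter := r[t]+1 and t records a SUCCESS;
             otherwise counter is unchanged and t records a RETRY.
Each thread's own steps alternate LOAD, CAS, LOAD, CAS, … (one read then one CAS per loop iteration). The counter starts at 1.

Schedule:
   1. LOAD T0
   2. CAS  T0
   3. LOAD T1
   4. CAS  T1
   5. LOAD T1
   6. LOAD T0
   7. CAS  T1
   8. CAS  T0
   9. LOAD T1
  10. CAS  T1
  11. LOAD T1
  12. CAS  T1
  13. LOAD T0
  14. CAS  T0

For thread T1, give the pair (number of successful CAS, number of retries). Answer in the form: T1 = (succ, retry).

[1] T0.load  rd  (counter 1, T0.r 1)
[2] T0.cas  hit  (counter 2, T0.r 1)
[3] T1.load  rd  (counter 2, T1.r 2)
[4] T1.cas  hit  (counter 3, T1.r 2)
[5] T1.load  rd  (counter 3, T1.r 3)
[6] T0.load  rd  (counter 3, T0.r 3)
[7] T1.cas  hit  (counter 4, T1.r 3)
[8] T0.cas  miss  (counter 4, T0.r 3)
[9] T1.load  rd  (counter 4, T1.r 4)
[10] T1.cas  hit  (counter 5, T1.r 4)
[11] T1.load  rd  (counter 5, T1.r 5)
[12] T1.cas  hit  (counter 6, T1.r 5)
[13] T0.load  rd  (counter 6, T0.r 6)
[14] T0.cas  hit  (counter 7, T0.r 6)

T1 = (4, 0)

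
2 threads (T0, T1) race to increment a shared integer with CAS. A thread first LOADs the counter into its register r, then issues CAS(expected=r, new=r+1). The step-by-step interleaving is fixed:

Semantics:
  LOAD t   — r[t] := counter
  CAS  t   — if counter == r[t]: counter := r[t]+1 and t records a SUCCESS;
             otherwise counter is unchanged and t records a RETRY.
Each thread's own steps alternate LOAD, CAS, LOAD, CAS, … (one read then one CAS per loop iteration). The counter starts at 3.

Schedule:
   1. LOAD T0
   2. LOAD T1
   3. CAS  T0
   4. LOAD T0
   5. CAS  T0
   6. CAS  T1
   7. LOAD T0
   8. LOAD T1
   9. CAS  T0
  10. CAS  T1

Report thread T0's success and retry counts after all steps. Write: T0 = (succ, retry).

step 1: T0 LOAD ⇒ load; ctr=3 reg=3
step 2: T1 LOAD ⇒ load; ctr=3 reg=3
step 3: T0 CAS ⇒ ok; ctr=4 reg=3
step 4: T0 LOAD ⇒ load; ctr=4 reg=4
step 5: T0 CAS ⇒ ok; ctr=5 reg=4
step 6: T1 CAS ⇒ retry; ctr=5 reg=3
step 7: T0 LOAD ⇒ load; ctr=5 reg=5
step 8: T1 LOAD ⇒ load; ctr=5 reg=5
step 9: T0 CAS ⇒ ok; ctr=6 reg=5
step 10: T1 CAS ⇒ retry; ctr=6 reg=5

T0 = (3, 0)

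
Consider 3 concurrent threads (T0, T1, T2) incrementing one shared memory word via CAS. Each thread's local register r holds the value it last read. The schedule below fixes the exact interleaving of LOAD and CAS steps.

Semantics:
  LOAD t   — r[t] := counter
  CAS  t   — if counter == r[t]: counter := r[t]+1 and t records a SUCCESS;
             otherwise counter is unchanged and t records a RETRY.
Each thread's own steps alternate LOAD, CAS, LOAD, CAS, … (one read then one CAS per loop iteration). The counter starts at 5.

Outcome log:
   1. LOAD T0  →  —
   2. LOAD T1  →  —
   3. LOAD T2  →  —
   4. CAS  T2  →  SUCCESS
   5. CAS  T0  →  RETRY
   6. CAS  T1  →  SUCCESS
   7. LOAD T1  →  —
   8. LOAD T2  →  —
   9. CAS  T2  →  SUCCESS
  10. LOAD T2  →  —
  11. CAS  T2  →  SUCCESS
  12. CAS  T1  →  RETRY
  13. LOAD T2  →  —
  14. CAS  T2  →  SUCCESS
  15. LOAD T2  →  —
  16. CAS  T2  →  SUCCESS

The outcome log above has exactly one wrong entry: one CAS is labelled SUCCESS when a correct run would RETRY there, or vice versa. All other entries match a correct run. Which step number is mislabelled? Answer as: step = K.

step = 6

Re-executing:
T0 LOAD — after: cnt=5, r=5 — load
T1 LOAD — after: cnt=5, r=5 — load
T2 LOAD — after: cnt=5, r=5 — load
T2 CAS — after: cnt=6, r=5 — ok
T0 CAS — after: cnt=6, r=5 — retry
T1 CAS — after: cnt=6, r=5 — retry
T1 LOAD — after: cnt=6, r=6 — load
T2 LOAD — after: cnt=6, r=6 — load
T2 CAS — after: cnt=7, r=6 — ok
T2 LOAD — after: cnt=7, r=7 — load
T2 CAS — after: cnt=8, r=7 — ok
T1 CAS — after: cnt=8, r=6 — retry
T2 LOAD — after: cnt=8, r=8 — load
T2 CAS — after: cnt=9, r=8 — ok
T2 LOAD — after: cnt=9, r=9 — load
T2 CAS — after: cnt=10, r=9 — ok
Flip is step 6.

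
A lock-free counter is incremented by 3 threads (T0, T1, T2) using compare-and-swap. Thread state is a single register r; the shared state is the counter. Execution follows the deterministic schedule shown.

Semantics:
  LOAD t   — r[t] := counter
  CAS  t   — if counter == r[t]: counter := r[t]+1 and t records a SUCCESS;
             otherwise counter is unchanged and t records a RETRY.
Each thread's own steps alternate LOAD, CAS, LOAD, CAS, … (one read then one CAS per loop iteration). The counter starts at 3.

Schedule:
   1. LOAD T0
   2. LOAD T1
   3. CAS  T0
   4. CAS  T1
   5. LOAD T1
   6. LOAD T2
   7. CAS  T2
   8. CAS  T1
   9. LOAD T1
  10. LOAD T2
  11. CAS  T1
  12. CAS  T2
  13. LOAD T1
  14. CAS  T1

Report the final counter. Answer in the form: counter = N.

1. LOAD T0 → mem=3 r[T0]=3 [LOAD]
2. LOAD T1 → mem=3 r[T1]=3 [LOAD]
3. CAS T0 → mem=4 r[T0]=3 [OK]
4. CAS T1 → mem=4 r[T1]=3 [RETRY]
5. LOAD T1 → mem=4 r[T1]=4 [LOAD]
6. LOAD T2 → mem=4 r[T2]=4 [LOAD]
7. CAS T2 → mem=5 r[T2]=4 [OK]
8. CAS T1 → mem=5 r[T1]=4 [RETRY]
9. LOAD T1 → mem=5 r[T1]=5 [LOAD]
10. LOAD T2 → mem=5 r[T2]=5 [LOAD]
11. CAS T1 → mem=6 r[T1]=5 [OK]
12. CAS T2 → mem=6 r[T2]=5 [RETRY]
13. LOAD T1 → mem=6 r[T1]=6 [LOAD]
14. CAS T1 → mem=7 r[T1]=6 [OK]

counter = 7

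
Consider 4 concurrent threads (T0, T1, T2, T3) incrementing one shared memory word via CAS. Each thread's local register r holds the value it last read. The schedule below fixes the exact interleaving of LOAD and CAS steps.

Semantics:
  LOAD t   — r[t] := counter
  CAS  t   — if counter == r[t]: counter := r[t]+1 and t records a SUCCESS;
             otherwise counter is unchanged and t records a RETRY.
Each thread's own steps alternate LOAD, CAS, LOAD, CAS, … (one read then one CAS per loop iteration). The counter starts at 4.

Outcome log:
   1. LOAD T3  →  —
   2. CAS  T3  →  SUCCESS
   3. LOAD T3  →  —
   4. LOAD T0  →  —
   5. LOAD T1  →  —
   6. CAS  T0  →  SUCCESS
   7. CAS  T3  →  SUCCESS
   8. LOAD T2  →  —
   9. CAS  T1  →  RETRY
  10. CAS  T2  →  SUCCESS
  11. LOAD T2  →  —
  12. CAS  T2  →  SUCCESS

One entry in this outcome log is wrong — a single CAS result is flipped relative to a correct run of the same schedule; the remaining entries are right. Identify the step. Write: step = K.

Re-executing:
   1) LOAD T3:  M=4  r_T3=4
   2) CAS  T3:  M=5  r_T3=4 ✓
   3) LOAD T3:  M=5  r_T3=5
   4) LOAD T0:  M=5  r_T0=5
   5) LOAD T1:  M=5  r_T1=5
   6) CAS  T0:  M=6  r_T0=5 ✓
   7) CAS  T3:  M=6  r_T3=5 ✗
   8) LOAD T2:  M=6  r_T2=6
   9) CAS  T1:  M=6  r_T1=5 ✗
  10) CAS  T2:  M=7  r_T2=6 ✓
  11) LOAD T2:  M=7  r_T2=7
  12) CAS  T2:  M=8  r_T2=7 ✓
Flip is step 7.

step = 7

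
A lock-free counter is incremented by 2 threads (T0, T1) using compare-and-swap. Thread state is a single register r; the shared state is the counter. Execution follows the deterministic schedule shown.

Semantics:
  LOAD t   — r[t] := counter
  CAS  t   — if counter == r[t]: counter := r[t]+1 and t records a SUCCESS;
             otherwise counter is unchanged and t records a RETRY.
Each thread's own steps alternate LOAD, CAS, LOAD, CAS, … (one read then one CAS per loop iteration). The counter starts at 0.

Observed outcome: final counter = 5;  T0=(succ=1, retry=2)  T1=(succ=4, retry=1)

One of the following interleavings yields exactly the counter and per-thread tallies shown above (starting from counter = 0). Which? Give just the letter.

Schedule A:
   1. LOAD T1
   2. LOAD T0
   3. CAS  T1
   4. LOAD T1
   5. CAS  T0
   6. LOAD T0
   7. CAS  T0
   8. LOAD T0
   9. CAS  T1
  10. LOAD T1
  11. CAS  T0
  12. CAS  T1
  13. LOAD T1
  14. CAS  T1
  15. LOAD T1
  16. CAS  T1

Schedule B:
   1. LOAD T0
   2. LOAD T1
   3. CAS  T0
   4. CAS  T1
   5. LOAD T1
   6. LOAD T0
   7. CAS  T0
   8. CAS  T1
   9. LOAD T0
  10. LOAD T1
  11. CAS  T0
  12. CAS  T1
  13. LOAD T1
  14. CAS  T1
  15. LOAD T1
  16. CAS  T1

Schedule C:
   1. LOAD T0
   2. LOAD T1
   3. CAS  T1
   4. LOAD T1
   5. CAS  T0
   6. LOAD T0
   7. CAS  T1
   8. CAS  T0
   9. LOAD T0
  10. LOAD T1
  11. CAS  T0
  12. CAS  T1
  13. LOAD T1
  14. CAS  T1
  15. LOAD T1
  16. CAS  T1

C

Run C:
#1 T0 reads 0
#2 T1 reads 0
#3 T1 CAS(0→1) writes; counter now 1
#4 T1 reads 1
#5 T0 CAS(0→1) fails; counter now 1
#6 T0 reads 1
#7 T1 CAS(1→2) writes; counter now 2
#8 T0 CAS(1→2) fails; counter now 2
#9 T0 reads 2
#10 T1 reads 2
#11 T0 CAS(2→3) writes; counter now 3
#12 T1 CAS(2→3) fails; counter now 3
#13 T1 reads 3
#14 T1 CAS(3→4) writes; counter now 4
#15 T1 reads 4
#16 T1 CAS(4→5) writes; counter now 5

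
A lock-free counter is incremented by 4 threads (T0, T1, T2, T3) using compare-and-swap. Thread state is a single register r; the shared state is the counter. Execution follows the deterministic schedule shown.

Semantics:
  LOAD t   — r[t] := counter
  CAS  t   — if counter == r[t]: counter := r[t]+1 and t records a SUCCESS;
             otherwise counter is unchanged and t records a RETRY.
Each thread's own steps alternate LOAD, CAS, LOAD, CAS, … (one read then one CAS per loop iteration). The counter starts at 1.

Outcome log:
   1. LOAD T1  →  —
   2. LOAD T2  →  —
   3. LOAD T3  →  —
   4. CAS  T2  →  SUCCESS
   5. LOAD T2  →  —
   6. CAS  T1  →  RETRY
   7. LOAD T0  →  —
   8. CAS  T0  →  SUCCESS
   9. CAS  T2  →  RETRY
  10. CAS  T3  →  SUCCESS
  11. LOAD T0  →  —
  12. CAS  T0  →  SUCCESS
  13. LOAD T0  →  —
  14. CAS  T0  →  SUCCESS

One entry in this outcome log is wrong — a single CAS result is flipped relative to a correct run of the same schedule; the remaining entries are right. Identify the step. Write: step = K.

Re-executing:
1. LOAD T1 → mem=1 r[T1]=1 [LOAD]
2. LOAD T2 → mem=1 r[T2]=1 [LOAD]
3. LOAD T3 → mem=1 r[T3]=1 [LOAD]
4. CAS T2 → mem=2 r[T2]=1 [OK]
5. LOAD T2 → mem=2 r[T2]=2 [LOAD]
6. CAS T1 → mem=2 r[T1]=1 [RETRY]
7. LOAD T0 → mem=2 r[T0]=2 [LOAD]
8. CAS T0 → mem=3 r[T0]=2 [OK]
9. CAS T2 → mem=3 r[T2]=2 [RETRY]
10. CAS T3 → mem=3 r[T3]=1 [RETRY]
11. LOAD T0 → mem=3 r[T0]=3 [LOAD]
12. CAS T0 → mem=4 r[T0]=3 [OK]
13. LOAD T0 → mem=4 r[T0]=4 [LOAD]
14. CAS T0 → mem=5 r[T0]=4 [OK]
Mismatch at 10.

step = 10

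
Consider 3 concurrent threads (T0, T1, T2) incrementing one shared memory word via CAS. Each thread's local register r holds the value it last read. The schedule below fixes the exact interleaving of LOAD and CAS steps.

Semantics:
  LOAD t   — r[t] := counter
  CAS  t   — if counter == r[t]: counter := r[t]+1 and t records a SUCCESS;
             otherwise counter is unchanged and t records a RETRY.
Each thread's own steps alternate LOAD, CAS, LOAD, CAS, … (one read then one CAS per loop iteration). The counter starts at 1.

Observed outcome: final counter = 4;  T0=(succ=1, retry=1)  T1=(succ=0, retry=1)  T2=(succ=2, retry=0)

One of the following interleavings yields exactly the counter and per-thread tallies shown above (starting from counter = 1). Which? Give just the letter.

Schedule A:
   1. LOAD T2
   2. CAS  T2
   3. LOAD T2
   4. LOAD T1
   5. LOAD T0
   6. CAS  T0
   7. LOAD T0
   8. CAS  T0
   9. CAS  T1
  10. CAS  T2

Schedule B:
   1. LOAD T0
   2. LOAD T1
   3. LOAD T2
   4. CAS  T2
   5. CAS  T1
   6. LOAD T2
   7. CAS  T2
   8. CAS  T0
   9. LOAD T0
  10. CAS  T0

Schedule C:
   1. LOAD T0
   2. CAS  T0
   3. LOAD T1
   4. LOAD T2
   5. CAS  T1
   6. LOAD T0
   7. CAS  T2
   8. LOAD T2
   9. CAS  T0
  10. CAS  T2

B

Simulating candidate B:
[1] T0.load  rd  (counter 1, T0.r 1)
[2] T1.load  rd  (counter 1, T1.r 1)
[3] T2.load  rd  (counter 1, T2.r 1)
[4] T2.cas  hit  (counter 2, T2.r 1)
[5] T1.cas  miss  (counter 2, T1.r 1)
[6] T2.load  rd  (counter 2, T2.r 2)
[7] T2.cas  hit  (counter 3, T2.r 2)
[8] T0.cas  miss  (counter 3, T0.r 1)
[9] T0.load  rd  (counter 3, T0.r 3)
[10] T0.cas  hit  (counter 4, T0.r 3)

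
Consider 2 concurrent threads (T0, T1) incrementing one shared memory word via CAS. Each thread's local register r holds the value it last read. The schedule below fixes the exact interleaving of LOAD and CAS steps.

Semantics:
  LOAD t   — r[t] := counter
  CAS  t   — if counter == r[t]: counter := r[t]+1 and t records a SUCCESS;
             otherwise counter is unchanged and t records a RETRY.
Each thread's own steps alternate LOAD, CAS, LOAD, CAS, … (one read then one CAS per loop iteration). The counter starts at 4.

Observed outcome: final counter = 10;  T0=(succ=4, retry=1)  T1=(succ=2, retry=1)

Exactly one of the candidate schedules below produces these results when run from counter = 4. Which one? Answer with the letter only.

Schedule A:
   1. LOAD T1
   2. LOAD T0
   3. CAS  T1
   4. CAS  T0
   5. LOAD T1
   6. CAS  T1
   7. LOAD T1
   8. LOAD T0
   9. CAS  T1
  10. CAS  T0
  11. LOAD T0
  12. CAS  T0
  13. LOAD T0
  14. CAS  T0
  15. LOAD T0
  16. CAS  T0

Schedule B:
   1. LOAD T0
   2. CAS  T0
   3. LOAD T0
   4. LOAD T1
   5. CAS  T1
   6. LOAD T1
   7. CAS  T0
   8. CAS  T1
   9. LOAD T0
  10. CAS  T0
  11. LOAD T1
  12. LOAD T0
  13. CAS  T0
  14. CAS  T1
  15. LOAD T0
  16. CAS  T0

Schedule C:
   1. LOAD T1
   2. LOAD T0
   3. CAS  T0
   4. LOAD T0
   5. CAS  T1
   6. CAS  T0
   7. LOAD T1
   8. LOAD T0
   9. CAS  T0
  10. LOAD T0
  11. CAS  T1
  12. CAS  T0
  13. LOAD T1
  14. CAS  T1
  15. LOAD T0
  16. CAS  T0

Tracing schedule B:
   1) LOAD T0:  M=4  r_T0=4
   2) CAS  T0:  M=5  r_T0=4 ✓
   3) LOAD T0:  M=5  r_T0=5
   4) LOAD T1:  M=5  r_T1=5
   5) CAS  T1:  M=6  r_T1=5 ✓
   6) LOAD T1:  M=6  r_T1=6
   7) CAS  T0:  M=6  r_T0=5 ✗
   8) CAS  T1:  M=7  r_T1=6 ✓
   9) LOAD T0:  M=7  r_T0=7
  10) CAS  T0:  M=8  r_T0=7 ✓
  11) LOAD T1:  M=8  r_T1=8
  12) LOAD T0:  M=8  r_T0=8
  13) CAS  T0:  M=9  r_T0=8 ✓
  14) CAS  T1:  M=9  r_T1=8 ✗
  15) LOAD T0:  M=9  r_T0=9
  16) CAS  T0:  M=10  r_T0=9 ✓

B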